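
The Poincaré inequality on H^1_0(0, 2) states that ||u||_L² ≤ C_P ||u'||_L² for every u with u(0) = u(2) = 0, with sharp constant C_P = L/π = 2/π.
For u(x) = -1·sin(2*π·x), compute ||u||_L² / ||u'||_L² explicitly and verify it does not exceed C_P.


||u||_L² / ||u'||_L² = 1/(2*π) < C_P = 2/π.

u(x) = -1·sin(2*π·x), so u'(x) = -2*π*cos(2*π*x).
Writing u(x) = A·sin(kπx/L) with A = -1 and k = 4, use ∫_0^L sin²(kπx/L) dx = L/2 and ∫_0^L cos²(kπx/L) dx = L/2.
u² = 1·sin²(2*π·x) and (u')² = 4*π^2·cos²(2*π·x), and each of sin², cos² integrates to L/2 = 1 over (0, 2).
∫_0^2 u² dx = 1, so ||u||_L² = 1.
∫_0^2 (u')² dx = 4*π^2, so ||u'||_L² = 2*π.
Ratio ||u||_L² / ||u'||_L² = 1/(2*π).
Sharp Poincaré constant on H^1_0(0, 2) is C_P = L/π = 2/π, achieved by sin(π/2·x).
This is the k = 4 harmonic; the ratio L/(kπ) is strictly less than C_P = L/π, consistent with the sharp inequality ||u||_L² ≤ C_P ||u'||_L².


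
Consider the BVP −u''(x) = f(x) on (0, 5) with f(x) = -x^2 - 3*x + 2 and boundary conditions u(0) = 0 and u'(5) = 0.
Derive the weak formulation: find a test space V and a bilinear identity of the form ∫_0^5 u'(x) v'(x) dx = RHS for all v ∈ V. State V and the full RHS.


V = {v ∈ H^1(0, 5) : v(0) = 0} (test functions vanish at x = 0 where u is specified); weak form: ∫_0^5 u'v' dx = ∫_0^5 (-x^2 - 3*x + 2) v dx for all v ∈ V.

Multiply both sides by a test function v and integrate from 0 to 5:
  ∫_0^5 −u''(x) v(x) dx = ∫_0^5 f(x) v(x) dx.
Integrate the LHS by parts once:
  ∫_0^5 −u'' v dx = −[u'(x) v(x)]_0^5 + ∫_0^5 u'(x) v'(x) dx.
Thus ∫_0^5 u'(x) v'(x) dx = ∫_0^5 f(x) v(x) dx + [u'(x) v(x)]_0^5.
Choose V so that boundary terms are either known or forced to vanish.
Mixed BC: u(0) = 0 (Dirichlet) and u'(5) = 0 (Neumann). Define V = {v ∈ H^1(0, 5) : v(0) = 0}. Then [u' v]_0^5 = u'(5)·v(5) − u'(0)·0 = 0.
Weak formulation: find u (satisfying any essential BC) such that ∫_0^5 u'(x) v'(x) dx = ∫_0^5 f v dx for all v ∈ V (Dirichlet at 0 absorbed into V; the Neumann datum at x = 5 is zero, so no boundary term remains).
Substituting f(x) = -x^2 - 3*x + 2, the right-hand side is ∫_0^5 (-x^2 - 3*x + 2) v dx.


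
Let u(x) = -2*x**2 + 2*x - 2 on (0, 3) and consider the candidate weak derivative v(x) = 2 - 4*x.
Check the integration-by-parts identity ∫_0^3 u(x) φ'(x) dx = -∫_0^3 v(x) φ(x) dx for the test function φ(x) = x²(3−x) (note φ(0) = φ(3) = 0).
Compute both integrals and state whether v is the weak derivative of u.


LHS = 351/10, RHS = 351/10. Yes, v = u' weakly.

u(x) = -2*x**2 + 2*x - 2, classical derivative u'(x) = 2 - 4*x.
φ(x) = x²(3−x), so φ'(x) = 3*x*(2 - x).
Note φ(0) = φ(3) = 0, so the boundary term u·φ vanishes.
LHS = ∫_0^3 u(x) φ'(x) dx = ∫_0^3 (6*x^4 - 18*x^3 + 18*x^2 - 12*x) dx. Term by term:
  ∫_0^3 6*x^4 dx = 1458/5;  ∫_0^3 -18*x^3 dx = -729/2;  ∫_0^3 18*x^2 dx = 162;
  ∫_0^3 -12*x dx = -54.
Sum: 1458/5 − 729/2 + 162 − 54 = 351/10.
So LHS = 351/10.
∫_0^3 v(x) φ(x) dx = ∫_0^3 (4*x^4 - 14*x^3 + 6*x^2) dx. Term by term:
  ∫_0^3 4*x^4 dx = 972/5;  ∫_0^3 -14*x^3 dx = -567/2;  ∫_0^3 6*x^2 dx = 54.
Sum: 972/5 − 567/2 + 54 = -351/10.
So RHS = -∫_0^3 v(x) φ(x) dx = 351/10.
LHS = RHS, so the identity holds for this test φ.
Moreover u is smooth here and v(x) = u'(x) = 2 - 4*x pointwise, so the identity holds for every test function. Hence v is the weak derivative of u.


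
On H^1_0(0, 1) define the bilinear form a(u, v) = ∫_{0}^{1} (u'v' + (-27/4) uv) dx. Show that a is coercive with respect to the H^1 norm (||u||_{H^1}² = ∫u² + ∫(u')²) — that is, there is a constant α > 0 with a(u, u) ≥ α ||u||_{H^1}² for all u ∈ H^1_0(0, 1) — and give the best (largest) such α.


α = (-27/4 + π^2)/(1 + π^2)

Coercivity of a(·,·) on H^1_0(0, 1) means a(u, u) ≥ α ||u||_{H^1}² for every u ∈ H^1_0.
The interval has length L = 1, and Poincaré/coercivity depend only on L. Here a(u, u) = ∫(u')² + (-27/4)·∫u².
Here c = -27/4 < 0 with |c| < (π/L)² = π^2, so coercivity still holds. The condition a(u,u) ≥ α||u||_{H^1}² reads (1−α)∫(u')² ≥ (α−c)∫u². Any admissible α is ≤ 1 (rapidly oscillating u have ∫u²/∫(u')² → 0), and α = 1 would force 0 ≥ (1−c)∫u², impossible since c < 1; so 1−α > 0. By the sharp Poincaré inequality on H^1_0 of an interval of length L, ∫(u')² ≥ (π/L)²∫u² with equality for the first sine mode sin(π(x−x₀)/L) (x₀ the left endpoint), so the inequality holds for all u iff (1−α)(π/L)² ≥ α − c, i.e. α ≤ ((π/L)² + c)/((π/L)² + 1) = (1 + c(L/π)²)/(1 + (L/π)²). (Direct route, valid since c ≤ 0: Poincaré gives c∫u² ≥ c(L/π)²∫(u')², so a(u,u) ≥ (1 + c(L/π)²)∫(u')², while ||u||_{H^1}² ≤ (1 + (L/π)²)∫(u')²; dividing yields the same α.) With (π/L)² = π^2 and c = -27/4, the largest admissible constant is α = ((π/L)² + c)/((π/L)² + 1).
Simplifying, α = (-27/4 + π^2)/(1 + π^2).


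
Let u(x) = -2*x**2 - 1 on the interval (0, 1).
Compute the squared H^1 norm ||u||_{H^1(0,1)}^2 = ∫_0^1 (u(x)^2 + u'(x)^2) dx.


||u||_{H^1}^2 = 127/15

The H^1 norm (squared) on an interval (0, L) is
  ||u||_{H^1}^2 = ∫_0^L u(x)^2 dx + ∫_0^L u'(x)^2 dx.
Compute u'(x) = -4*x.
Then u(x)^2 = 4*x**4 + 4*x**2 + 1 and u'(x)^2 = 16*x**2.
Integrate each monomial from 0 to 1 using ∫_0^1 c·x^n dx = c·1^(n+1)/(n+1):
  ∫_0^1 u(x)^2 dx = ∫_0^1 (4*x^4 + 4*x^2 + 1) dx. Term by term:
    ∫_0^1 4*x^4 dx = 4/5;  ∫_0^1 4*x^2 dx = 4/3;  ∫_0^1 1 dx = 1.
  Sum: 4/5 + 4/3 + 1 = 47/15.
  ∫_0^1 u'(x)^2 dx = ∫_0^1 (16*x^2) dx. Term by term:
    ∫_0^1 16*x^2 dx = 16/3.
Adding: ||u||_{H^1}^2 = 47/15 + 16/3 = 127/15.


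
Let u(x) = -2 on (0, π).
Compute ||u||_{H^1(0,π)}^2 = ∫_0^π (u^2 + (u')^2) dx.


||u||_{H^1(0,π)}^2 = 4*π

u'(x) = 0.
Expand u² and (u')² and integrate term by term on (0, π), using: for integers n ≥ 1, ∫_0^π sin²(nx) dx = ∫_0^π cos²(nx) dx = π/2; for n ≠ n', ∫_0^π sin(nx)sin(n'x) dx = ∫_0^π cos(nx)cos(n'x) dx = 0; and by product-to-sum, ∫_0^π sin(nx)cos(n'x) dx = ½∫_0^π [sin((n+n')x) + sin((n−n')x)] dx, which is 0 when n+n' is even and 2n/(n²−n'²) when n+n' is odd (it need not vanish on (0, π)). For the constant mode: ∫_0^π 1 dx = π, ∫_0^π cos(nx) dx = 0, ∫_0^π sin(nx) dx = (1−(−1)^n)/n.
  u² squared terms: (-2)²·∫1 dx = 4·π = 4*π.
  So ∫_0^π u² dx = 4*π.
  u' ≡ 0, so ∫_0^π (u')² dx = 0.
||u||_{H^1}^2 = (4*π) + (0) = 4*π.


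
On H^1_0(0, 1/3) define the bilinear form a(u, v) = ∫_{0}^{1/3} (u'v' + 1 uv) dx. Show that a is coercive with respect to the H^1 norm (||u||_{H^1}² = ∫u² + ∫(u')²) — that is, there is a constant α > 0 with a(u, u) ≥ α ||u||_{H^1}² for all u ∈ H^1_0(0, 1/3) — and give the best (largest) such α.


α = 1

Coercivity of a(·,·) on H^1_0(0, 1/3) means a(u, u) ≥ α ||u||_{H^1}² for every u ∈ H^1_0.
The interval has length L = 1/3, and Poincaré/coercivity depend only on L. Here a(u, u) = ∫(u')² + (1)·∫u².
Here c = 1 ≥ 1, so a(u,u) = ∫(u')² + c∫u² ≥ ∫(u')² + ∫u² = ||u||_{H^1}², i.e. α = 1 works. No larger α is possible: a(u,u) ≥ α||u||_{H^1}² means (1−α)∫(u')² ≥ (α−c)∫u², and for the modes u_n = sin(nπ(x−x₀)/L) (x₀ the left endpoint) one has ∫u_n²/∫(u_n')² = (L/(nπ))² → 0, so a(u_n,u_n)/||u_n||_{H^1}² → 1. Hence the optimal constant is α = 1.
Therefore α = 1.


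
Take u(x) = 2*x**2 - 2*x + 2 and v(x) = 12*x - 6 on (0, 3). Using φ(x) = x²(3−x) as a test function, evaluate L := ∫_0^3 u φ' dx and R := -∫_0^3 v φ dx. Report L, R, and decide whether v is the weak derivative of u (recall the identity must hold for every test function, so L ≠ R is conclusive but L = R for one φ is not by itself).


LHS = -351/10, RHS = -1053/10. No, v is not the weak derivative of u.

u(x) = 2*x**2 - 2*x + 2, classical derivative u'(x) = 4*x - 2.
φ(x) = x²(3−x), so φ'(x) = 3*x*(2 - x).
Note φ(0) = φ(3) = 0, so the boundary term u·φ vanishes.
LHS = ∫_0^3 u(x) φ'(x) dx = ∫_0^3 (-6*x^4 + 18*x^3 - 18*x^2 + 12*x) dx. Term by term:
  ∫_0^3 -6*x^4 dx = -1458/5;  ∫_0^3 18*x^3 dx = 729/2;  ∫_0^3 -18*x^2 dx = -162;
  ∫_0^3 12*x dx = 54.
Sum: -1458/5 + 729/2 − 162 + 54 = -351/10.
So LHS = -351/10.
∫_0^3 v(x) φ(x) dx = ∫_0^3 (-12*x^4 + 42*x^3 - 18*x^2) dx. Term by term:
  ∫_0^3 -12*x^4 dx = -2916/5;  ∫_0^3 42*x^3 dx = 1701/2;  ∫_0^3 -18*x^2 dx = -162.
Sum: -2916/5 + 1701/2 − 162 = 1053/10.
So RHS = -∫_0^3 v(x) φ(x) dx = -1053/10.
LHS − RHS = 351/5 ≠ 0, so the identity fails.
(For a valid weak derivative the identity must hold for EVERY test function, in particular this one. The failure shows v is NOT the weak derivative of u.)
Correct weak derivative would be u'(x) = 4*x - 2.


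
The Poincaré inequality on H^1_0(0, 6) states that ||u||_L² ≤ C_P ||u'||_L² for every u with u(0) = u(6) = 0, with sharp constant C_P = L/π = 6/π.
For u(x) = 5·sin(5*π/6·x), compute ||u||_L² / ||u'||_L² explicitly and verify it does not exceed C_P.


||u||_L² / ||u'||_L² = 6/(5*π) < C_P = 6/π.

u(x) = 5·sin(5*π/6·x), so u'(x) = 25*π*cos(5*π*x/6)/6.
Writing u(x) = A·sin(kπx/L) with A = 5 and k = 5, use ∫_0^L sin²(kπx/L) dx = L/2 and ∫_0^L cos²(kπx/L) dx = L/2.
u² = 25·sin²(5*π/6·x) and (u')² = 625*π^2/36·cos²(5*π/6·x), and each of sin², cos² integrates to L/2 = 3 over (0, 6).
∫_0^6 u² dx = 75, so ||u||_L² = 5*sqrt(3).
∫_0^6 (u')² dx = 625*π^2/12, so ||u'||_L² = 25*sqrt(3)*π/6.
Ratio ||u||_L² / ||u'||_L² = 6/(5*π).
Sharp Poincaré constant on H^1_0(0, 6) is C_P = L/π = 6/π, achieved by sin(π/6·x).
This is the k = 5 harmonic; the ratio L/(kπ) is strictly less than C_P = L/π, consistent with the sharp inequality ||u||_L² ≤ C_P ||u'||_L².


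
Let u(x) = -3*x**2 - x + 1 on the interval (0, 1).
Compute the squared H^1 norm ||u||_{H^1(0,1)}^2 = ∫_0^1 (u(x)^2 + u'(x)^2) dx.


||u||_{H^1}^2 = 619/30

The H^1 norm (squared) on an interval (0, L) is
  ||u||_{H^1}^2 = ∫_0^L u(x)^2 dx + ∫_0^L u'(x)^2 dx.
Compute u'(x) = -6*x - 1.
Then u(x)^2 = 9*x**4 + 6*x**3 - 5*x**2 - 2*x + 1 and u'(x)^2 = 36*x**2 + 12*x + 1.
Integrate each monomial from 0 to 1 using ∫_0^1 c·x^n dx = c·1^(n+1)/(n+1):
  ∫_0^1 u(x)^2 dx = ∫_0^1 (9*x^4 + 6*x^3 - 5*x^2 - 2*x + 1) dx. Term by term:
    ∫_0^1 9*x^4 dx = 9/5;  ∫_0^1 6*x^3 dx = 3/2;  ∫_0^1 -5*x^2 dx = -5/3;
    ∫_0^1 -2*x dx = -1;  ∫_0^1 1 dx = 1.
  Sum: 9/5 + 3/2 − 5/3 − 1 + 1 = 49/30.
  ∫_0^1 u'(x)^2 dx = ∫_0^1 (36*x^2 + 12*x + 1) dx. Term by term:
    ∫_0^1 36*x^2 dx = 12;  ∫_0^1 12*x dx = 6;  ∫_0^1 1 dx = 1.
  Sum: 12 + 6 + 1 = 19.
Adding: ||u||_{H^1}^2 = 49/30 + 19 = 619/30.


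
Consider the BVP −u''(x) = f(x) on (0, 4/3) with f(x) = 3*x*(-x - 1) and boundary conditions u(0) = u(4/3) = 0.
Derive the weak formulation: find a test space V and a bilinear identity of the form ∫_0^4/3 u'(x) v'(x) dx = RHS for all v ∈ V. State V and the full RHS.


V = H^1_0(0, 4/3) (so v(0) = v(4/3) = 0); weak form: ∫_0^4/3 u'v' dx = ∫_0^4/3 (3*x*(-x - 1)) v dx for all v ∈ V.

Multiply both sides by a test function v and integrate from 0 to 4/3:
  ∫_0^4/3 −u''(x) v(x) dx = ∫_0^4/3 f(x) v(x) dx.
Integrate the LHS by parts once:
  ∫_0^4/3 −u'' v dx = −[u'(x) v(x)]_0^4/3 + ∫_0^4/3 u'(x) v'(x) dx.
Thus ∫_0^4/3 u'(x) v'(x) dx = ∫_0^4/3 f(x) v(x) dx + [u'(x) v(x)]_0^4/3.
Choose V so that boundary terms are either known or forced to vanish.
u is Dirichlet: u(0) = u(4/3) = 0. Let V = H^1_0(0, 4/3); then v(0) = v(4/3) = 0, and [u' v]_0^4/3 = 0.
Weak formulation: find u (satisfying any essential BC) such that ∫_0^4/3 u'(x) v'(x) dx = ∫_0^4/3 f v dx for all v ∈ V.
Substituting f(x) = 3*x*(-x - 1), the right-hand side is ∫_0^4/3 (3*x*(-x - 1)) v dx.


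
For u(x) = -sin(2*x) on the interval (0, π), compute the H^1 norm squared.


||u||_{H^1(0,π)}^2 = 5*π/2

u'(x) = -2*cos(2*x).
Expand u² and (u')² and integrate term by term on (0, π), using: for integers n ≥ 1, ∫_0^π sin²(nx) dx = ∫_0^π cos²(nx) dx = π/2; for n ≠ n', ∫_0^π sin(nx)sin(n'x) dx = ∫_0^π cos(nx)cos(n'x) dx = 0; and by product-to-sum, ∫_0^π sin(nx)cos(n'x) dx = ½∫_0^π [sin((n+n')x) + sin((n−n')x)] dx, which is 0 when n+n' is even and 2n/(n²−n'²) when n+n' is odd (it need not vanish on (0, π)).
  u² squared terms: (-1)²·∫sin(2x)² dx = 1·π/2 = π/2.
  So ∫_0^π u² dx = π/2.
  (u')² squared terms: (-2)²·∫cos(2x)² dx = 4·π/2 = 2*π.
  So ∫_0^π (u')² dx = 2*π.
||u||_{H^1}^2 = (π/2) + (2*π) = 5*π/2.


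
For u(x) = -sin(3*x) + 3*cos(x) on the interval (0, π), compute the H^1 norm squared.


||u||_{H^1(0,π)}^2 = 14*π

u'(x) = -3*sin(x) - 3*cos(3*x).
Expand u² and (u')² and integrate term by term on (0, π), using: for integers n ≥ 1, ∫_0^π sin²(nx) dx = ∫_0^π cos²(nx) dx = π/2; for n ≠ n', ∫_0^π sin(nx)sin(n'x) dx = ∫_0^π cos(nx)cos(n'x) dx = 0; and by product-to-sum, ∫_0^π sin(nx)cos(n'x) dx = ½∫_0^π [sin((n+n')x) + sin((n−n')x)] dx, which is 0 when n+n' is even and 2n/(n²−n'²) when n+n' is odd (it need not vanish on (0, π)).
  u² squared terms: (-1)²·∫sin(3x)² dx = 1·π/2 = π/2;  (3)²·∫cos(x)² dx = 9·π/2 = 9*π/2.
  u² cross terms: 2·(-1)·(3)·∫sin(3x)·cos(x) dx = -6·(0) = 0.
  So ∫_0^π u² dx = π/2 + 9*π/2 + 0 = 5*π.
  (u')² squared terms: (-3)²·∫cos(3x)² dx = 9·π/2 = 9*π/2;  (-3)²·∫sin(x)² dx = 9·π/2 = 9*π/2.
  (u')² cross terms: 2·(-3)·(-3)·∫cos(3x)·sin(x) dx = 18·(0) = 0.
  So ∫_0^π (u')² dx = 9*π/2 + 9*π/2 + 0 = 9*π.
||u||_{H^1}^2 = (5*π) + (9*π) = 14*π.


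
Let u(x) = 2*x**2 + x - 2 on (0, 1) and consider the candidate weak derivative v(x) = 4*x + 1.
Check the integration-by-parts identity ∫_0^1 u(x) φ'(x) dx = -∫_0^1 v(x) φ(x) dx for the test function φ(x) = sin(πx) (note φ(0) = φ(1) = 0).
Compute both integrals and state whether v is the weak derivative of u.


LHS = -6/π, RHS = -6/π. Yes, v = u' weakly.

u(x) = 2*x**2 + x - 2, classical derivative u'(x) = 4*x + 1.
φ(x) = sin(πx), so φ'(x) = π*cos(π*x).
Note φ(0) = φ(1) = 0, so the boundary term u·φ vanishes.
LHS = ∫_0^1 u(x) φ'(x) dx = ∫_0^1 (2*π*x^2*cos(π*x) + π*x*cos(π*x) - 2*π*cos(π*x)) dx. Term by term:
  ∫_0^1 -2*π*cos(π*x) dx = 0;  ∫_0^1 π*x*cos(π*x) dx = -2/π;  ∫_0^1 2*π*x^2*cos(π*x) dx = -4/π.
Sum: 0 − 2/π − 4/π = -6/π.
So LHS = -6/π.
∫_0^1 v(x) φ(x) dx = ∫_0^1 (4*x*sin(π*x) + sin(π*x)) dx. Term by term:
  ∫_0^1 4*x*sin(π*x) dx = 4/π;  ∫_0^1 sin(π*x) dx = 2/π.
Sum: 4/π + 2/π = 6/π.
So RHS = -∫_0^1 v(x) φ(x) dx = -6/π.
LHS = RHS, so the identity holds for this test φ.
Moreover u is smooth here and v(x) = u'(x) = 4*x + 1 pointwise, so the identity holds for every test function. Hence v is the weak derivative of u.


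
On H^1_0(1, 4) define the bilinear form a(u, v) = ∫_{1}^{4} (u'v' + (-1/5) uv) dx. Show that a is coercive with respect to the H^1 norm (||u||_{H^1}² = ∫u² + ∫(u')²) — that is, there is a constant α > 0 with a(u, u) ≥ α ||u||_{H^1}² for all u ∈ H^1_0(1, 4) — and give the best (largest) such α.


α = (-9/5 + π^2)/(9 + π^2)

Coercivity of a(·,·) on H^1_0(1, 4) means a(u, u) ≥ α ||u||_{H^1}² for every u ∈ H^1_0.
The interval has length L = 3, and Poincaré/coercivity depend only on L. Here a(u, u) = ∫(u')² + (-1/5)·∫u².
Here c = -1/5 < 0 with |c| < (π/L)² = π^2/9, so coercivity still holds. The condition a(u,u) ≥ α||u||_{H^1}² reads (1−α)∫(u')² ≥ (α−c)∫u². Any admissible α is ≤ 1 (rapidly oscillating u have ∫u²/∫(u')² → 0), and α = 1 would force 0 ≥ (1−c)∫u², impossible since c < 1; so 1−α > 0. By the sharp Poincaré inequality on H^1_0 of an interval of length L, ∫(u')² ≥ (π/L)²∫u² with equality for the first sine mode sin(π(x−x₀)/L) (x₀ the left endpoint), so the inequality holds for all u iff (1−α)(π/L)² ≥ α − c, i.e. α ≤ ((π/L)² + c)/((π/L)² + 1) = (1 + c(L/π)²)/(1 + (L/π)²). (Direct route, valid since c ≤ 0: Poincaré gives c∫u² ≥ c(L/π)²∫(u')², so a(u,u) ≥ (1 + c(L/π)²)∫(u')², while ||u||_{H^1}² ≤ (1 + (L/π)²)∫(u')²; dividing yields the same α.) With (π/L)² = π^2/9 and c = -1/5, the largest admissible constant is α = ((π/L)² + c)/((π/L)² + 1).
Simplifying, α = (-9/5 + π^2)/(9 + π^2).


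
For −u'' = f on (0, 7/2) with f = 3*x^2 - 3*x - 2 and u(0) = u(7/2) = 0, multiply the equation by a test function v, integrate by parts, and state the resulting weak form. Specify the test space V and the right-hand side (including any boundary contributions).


V = H^1_0(0, 7/2) (so v(0) = v(7/2) = 0); weak form: ∫_0^7/2 u'v' dx = ∫_0^7/2 (3*x^2 - 3*x - 2) v dx for all v ∈ V.

Multiply both sides by a test function v and integrate from 0 to 7/2:
  ∫_0^7/2 −u''(x) v(x) dx = ∫_0^7/2 f(x) v(x) dx.
Integrate the LHS by parts once:
  ∫_0^7/2 −u'' v dx = −[u'(x) v(x)]_0^7/2 + ∫_0^7/2 u'(x) v'(x) dx.
Thus ∫_0^7/2 u'(x) v'(x) dx = ∫_0^7/2 f(x) v(x) dx + [u'(x) v(x)]_0^7/2.
Choose V so that boundary terms are either known or forced to vanish.
u is Dirichlet: u(0) = u(7/2) = 0. Let V = H^1_0(0, 7/2); then v(0) = v(7/2) = 0, and [u' v]_0^7/2 = 0.
Weak formulation: find u (satisfying any essential BC) such that ∫_0^7/2 u'(x) v'(x) dx = ∫_0^7/2 f v dx for all v ∈ V.
Substituting f(x) = 3*x^2 - 3*x - 2, the right-hand side is ∫_0^7/2 (3*x^2 - 3*x - 2) v dx.


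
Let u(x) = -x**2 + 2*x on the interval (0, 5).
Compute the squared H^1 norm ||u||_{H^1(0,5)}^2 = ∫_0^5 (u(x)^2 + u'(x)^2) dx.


||u||_{H^1}^2 = 760/3

The H^1 norm (squared) on an interval (0, L) is
  ||u||_{H^1}^2 = ∫_0^L u(x)^2 dx + ∫_0^L u'(x)^2 dx.
Compute u'(x) = 2 - 2*x.
Then u(x)^2 = x**4 - 4*x**3 + 4*x**2 and u'(x)^2 = 4*x**2 - 8*x + 4.
Integrate each monomial from 0 to 5 using ∫_0^5 c·x^n dx = c·5^(n+1)/(n+1):
  ∫_0^5 u(x)^2 dx = ∫_0^5 (x^4 - 4*x^3 + 4*x^2) dx. Term by term:
    ∫_0^5 x^4 dx = 625;  ∫_0^5 -4*x^3 dx = -625;  ∫_0^5 4*x^2 dx = 500/3.
  Sum: 625 − 625 + 500/3 = 500/3.
  ∫_0^5 u'(x)^2 dx = ∫_0^5 (4*x^2 - 8*x + 4) dx. Term by term:
    ∫_0^5 4*x^2 dx = 500/3;  ∫_0^5 -8*x dx = -100;  ∫_0^5 4 dx = 20.
  Sum: 500/3 − 100 + 20 = 260/3.
Adding: ||u||_{H^1}^2 = 500/3 + 260/3 = 760/3.


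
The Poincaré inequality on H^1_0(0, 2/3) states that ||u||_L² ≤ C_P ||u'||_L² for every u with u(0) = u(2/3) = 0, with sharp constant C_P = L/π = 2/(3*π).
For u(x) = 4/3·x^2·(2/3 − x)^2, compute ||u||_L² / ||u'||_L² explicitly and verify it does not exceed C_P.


||u||_L² / ||u'||_L² = sqrt(3)/9 < C_P = 2/(3*π).

u(x) = 4/3·x^2·(2/3 − x)^2, so u'(x) = 16*x*(3*x - 2)*(3*x - 1)/27.
u(x) = 4/3·x^2·(2/3 − x)^2 vanishes at x = 0 and x = 2/3, so u ∈ H^1_0(0, 2/3). Differentiate via the product rule and integrate the resulting polynomials term by term.
  ∫_0^2/3 u² dx = ∫_0^2/3 (16*x^8/9 - 128*x^7/27 + 128*x^6/27 - 512*x^5/243 + 256*x^4/729) dx. Term by term:
    ∫_0^2/3 16*x^8/9 dx = 8192/1594323;  ∫_0^2/3 -128*x^7/27 dx = -4096/177147;  ∫_0^2/3 128*x^6/27 dx = 16384/413343;
    ∫_0^2/3 -512*x^5/243 dx = -16384/531441;  ∫_0^2/3 256*x^4/729 dx = 8192/885735.
  Sum: 8192/1594323 − 4096/177147 + 16384/413343 − 16384/531441 + 8192/885735 = 4096/55801305.
  ∫_0^2/3 (u')² dx = ∫_0^2/3 (256*x^6/9 - 512*x^5/9 + 3328*x^4/81 - 1024*x^3/81 + 1024*x^2/729) dx. Term by term:
    ∫_0^2/3 256*x^6/9 dx = 32768/137781;  ∫_0^2/3 -512*x^5/9 dx = -16384/19683;  ∫_0^2/3 3328*x^4/81 dx = 106496/98415;
    ∫_0^2/3 -1024*x^3/81 dx = -4096/6561;  ∫_0^2/3 1024*x^2/729 dx = 8192/59049.
  Sum: 32768/137781 − 16384/19683 + 106496/98415 − 4096/6561 + 8192/59049 = 4096/2066715.
∫_0^2/3 u² dx = 4096/55801305, so ||u||_L² = 64*sqrt(105)/76545.
∫_0^2/3 (u')² dx = 4096/2066715, so ||u'||_L² = 64*sqrt(35)/8505.
Ratio ||u||_L² / ||u'||_L² = sqrt(3)/9.
Sharp Poincaré constant on H^1_0(0, 2/3) is C_P = L/π = 2/(3*π), achieved by sin(3*π/2·x).
A polynomial bump cannot attain the sharp Poincaré constant (only the first sine eigenfunction does), so the ratio is strictly less than C_P, consistent with ||u||_L² ≤ C_P ||u'||_L².


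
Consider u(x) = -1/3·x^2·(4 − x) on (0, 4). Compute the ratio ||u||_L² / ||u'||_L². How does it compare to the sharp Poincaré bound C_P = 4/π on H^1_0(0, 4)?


||u||_L² / ||u'||_L² = 2*sqrt(14)/7 < C_P = 4/π.

u(x) = -1/3·x^2·(4 − x), so u'(x) = x*(3*x - 8)/3.
u(x) = -1/3·x^2·(4 − x) vanishes at x = 0 and x = 4, so u ∈ H^1_0(0, 4). Differentiate via the product rule and integrate the resulting polynomials term by term.
  ∫_0^4 u² dx = ∫_0^4 (x^6/9 - 8*x^5/9 + 16*x^4/9) dx. Term by term:
    ∫_0^4 x^6/9 dx = 16384/63;  ∫_0^4 -8*x^5/9 dx = -16384/27;  ∫_0^4 16*x^4/9 dx = 16384/45.
  Sum: 16384/63 − 16384/27 + 16384/45 = 16384/945.
  ∫_0^4 (u')² dx = ∫_0^4 (x^4 - 16*x^3/3 + 64*x^2/9) dx. Term by term:
    ∫_0^4 x^4 dx = 1024/5;  ∫_0^4 -16*x^3/3 dx = -1024/3;  ∫_0^4 64*x^2/9 dx = 4096/27.
  Sum: 1024/5 − 1024/3 + 4096/27 = 2048/135.
∫_0^4 u² dx = 16384/945, so ||u||_L² = 128*sqrt(105)/315.
∫_0^4 (u')² dx = 2048/135, so ||u'||_L² = 32*sqrt(30)/45.
Ratio ||u||_L² / ||u'||_L² = 2*sqrt(14)/7.
Sharp Poincaré constant on H^1_0(0, 4) is C_P = L/π = 4/π, achieved by sin(π/4·x).
A polynomial bump cannot attain the sharp Poincaré constant (only the first sine eigenfunction does), so the ratio is strictly less than C_P, consistent with ||u||_L² ≤ C_P ||u'||_L².


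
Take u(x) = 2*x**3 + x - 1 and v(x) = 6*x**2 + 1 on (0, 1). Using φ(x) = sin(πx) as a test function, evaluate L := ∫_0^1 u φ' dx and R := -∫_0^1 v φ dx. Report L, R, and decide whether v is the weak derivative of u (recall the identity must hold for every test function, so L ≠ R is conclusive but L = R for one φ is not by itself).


LHS = -8/π + 24/π^3, RHS = -8/π + 24/π^3. Yes, v = u' weakly.

u(x) = 2*x**3 + x - 1, classical derivative u'(x) = 6*x**2 + 1.
φ(x) = sin(πx), so φ'(x) = π*cos(π*x).
Note φ(0) = φ(1) = 0, so the boundary term u·φ vanishes.
LHS = ∫_0^1 u(x) φ'(x) dx = ∫_0^1 (2*π*x^3*cos(π*x) + π*x*cos(π*x) - π*cos(π*x)) dx. Term by term:
  ∫_0^1 -π*cos(π*x) dx = 0;  ∫_0^1 π*x*cos(π*x) dx = -2/π;  ∫_0^1 2*π*x^3*cos(π*x) dx = -6/π + 24/π^3.
Sum: 0 − 2/π + -6/π + 24/π^3 = -8/π + 24/π^3.
So LHS = -8/π + 24/π^3.
∫_0^1 v(x) φ(x) dx = ∫_0^1 (6*x^2*sin(π*x) + sin(π*x)) dx. Term by term:
  ∫_0^1 6*x^2*sin(π*x) dx = -24/π^3 + 6/π;  ∫_0^1 sin(π*x) dx = 2/π.
Sum: -24/π^3 + 6/π + 2/π = -24/π^3 + 8/π.
So RHS = -∫_0^1 v(x) φ(x) dx = -8/π + 24/π^3.
LHS = RHS, so the identity holds for this test φ.
Moreover u is smooth here and v(x) = u'(x) = 6*x**2 + 1 pointwise, so the identity holds for every test function. Hence v is the weak derivative of u.


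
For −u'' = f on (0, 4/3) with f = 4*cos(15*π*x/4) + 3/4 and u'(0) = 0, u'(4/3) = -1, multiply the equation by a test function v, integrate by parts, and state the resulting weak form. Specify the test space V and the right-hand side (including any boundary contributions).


V = H^1(0, 4/3) (v unrestricted at boundary; u is determined up to an additive constant); weak form: ∫_0^4/3 u'v' dx = ∫_0^4/3 (4*cos(15*π*x/4) + 3/4) v dx − v(4/3) for all v ∈ V.

Multiply both sides by a test function v and integrate from 0 to 4/3:
  ∫_0^4/3 −u''(x) v(x) dx = ∫_0^4/3 f(x) v(x) dx.
Integrate the LHS by parts once:
  ∫_0^4/3 −u'' v dx = −[u'(x) v(x)]_0^4/3 + ∫_0^4/3 u'(x) v'(x) dx.
Thus ∫_0^4/3 u'(x) v'(x) dx = ∫_0^4/3 f(x) v(x) dx + [u'(x) v(x)]_0^4/3.
Choose V so that boundary terms are either known or forced to vanish.
u has inhomogeneous Neumann u'(0) = 0, u'(4/3) = -1. [u' v]_0^4/3 = (-1)·v(4/3) − (0)·v(0) = − v(4/3). Take V = H^1(0, 4/3); boundary term becomes part of RHS.
Weak formulation: find u (satisfying any essential BC) such that ∫_0^4/3 u'(x) v'(x) dx = ∫_0^4/3 f v dx − v(4/3) for all v ∈ V (Neumann data are natural BCs: they enter the RHS as boundary terms).
Substituting f(x) = 4*cos(15*π*x/4) + 3/4, the right-hand side is ∫_0^4/3 (4*cos(15*π*x/4) + 3/4) v dx − v(4/3).
Compatibility check (pure Neumann): taking v ≡ 1 ∈ V gives 0 = ∫_0^4/3 f dx + (-1) − (0), i.e. ∫_0^4/3 f dx must equal u'(0) − u'(4/3) = 1. Indeed ∫_0^4/3 (4*cos(15*π*x/4) + 3/4) dx = 1, so the data are compatible. The solution is then unique only up to an additive constant (fix it e.g. by requiring ∫_0^4/3 u dx = 0).


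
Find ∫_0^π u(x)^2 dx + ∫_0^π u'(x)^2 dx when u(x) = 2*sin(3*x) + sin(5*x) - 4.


||u||_{H^1(0,π)}^2 = -208/15 + 49*π

u'(x) = 6*cos(3*x) + 5*cos(5*x).
Expand u² and (u')² and integrate term by term on (0, π), using: for integers n ≥ 1, ∫_0^π sin²(nx) dx = ∫_0^π cos²(nx) dx = π/2; for n ≠ n', ∫_0^π sin(nx)sin(n'x) dx = ∫_0^π cos(nx)cos(n'x) dx = 0; and by product-to-sum, ∫_0^π sin(nx)cos(n'x) dx = ½∫_0^π [sin((n+n')x) + sin((n−n')x)] dx, which is 0 when n+n' is even and 2n/(n²−n'²) when n+n' is odd (it need not vanish on (0, π)). For the constant mode: ∫_0^π 1 dx = π, ∫_0^π cos(nx) dx = 0, ∫_0^π sin(nx) dx = (1−(−1)^n)/n.
  u² squared terms: (-4)²·∫1 dx = 16·π = 16*π;  (2)²·∫sin(3x)² dx = 4·π/2 = 2*π;  (1)²·∫sin(5x)² dx = 1·π/2 = π/2.
  u² cross terms: 2·(-4)·(2)·∫1·sin(3x) dx = -16·(2/3) = -32/3;  2·(-4)·(1)·∫1·sin(5x) dx = -8·(2/5) = -16/5;  2·(2)·(1)·∫sin(3x)·sin(5x) dx = 4·(0) = 0.
  So ∫_0^π u² dx = 16*π + 2*π + π/2 − 32/3 − 16/5 + 0 = -208/15 + 37*π/2.
  (u')² squared terms: (5)²·∫cos(5x)² dx = 25·π/2 = 25*π/2;  (6)²·∫cos(3x)² dx = 36·π/2 = 18*π.
  (u')² cross terms: 2·(5)·(6)·∫cos(5x)·cos(3x) dx = 60·(0) = 0.
  So ∫_0^π (u')² dx = 25*π/2 + 18*π + 0 = 61*π/2.
||u||_{H^1}^2 = (-208/15 + 37*π/2) + (61*π/2) = -208/15 + 49*π.


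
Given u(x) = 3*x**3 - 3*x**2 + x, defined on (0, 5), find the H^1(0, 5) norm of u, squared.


||u||_{H^1}^2 = 4112035/42

The H^1 norm (squared) on an interval (0, L) is
  ||u||_{H^1}^2 = ∫_0^L u(x)^2 dx + ∫_0^L u'(x)^2 dx.
Compute u'(x) = 9*x**2 - 6*x + 1.
Then u(x)^2 = 9*x**6 - 18*x**5 + 15*x**4 - 6*x**3 + x**2 and u'(x)^2 = 81*x**4 - 108*x**3 + 54*x**2 - 12*x + 1.
Integrate each monomial from 0 to 5 using ∫_0^5 c·x^n dx = c·5^(n+1)/(n+1):
  ∫_0^5 u(x)^2 dx = ∫_0^5 (9*x^6 - 18*x^5 + 15*x^4 - 6*x^3 + x^2) dx. Term by term:
    ∫_0^5 9*x^6 dx = 703125/7;  ∫_0^5 -18*x^5 dx = -46875;  ∫_0^5 15*x^4 dx = 9375;
    ∫_0^5 -6*x^3 dx = -1875/2;  ∫_0^5 x^2 dx = 125/3.
  Sum: 703125/7 − 46875 + 9375 − 1875/2 + 125/3 = 2606125/42.
  ∫_0^5 u'(x)^2 dx = ∫_0^5 (81*x^4 - 108*x^3 + 54*x^2 - 12*x + 1) dx. Term by term:
    ∫_0^5 81*x^4 dx = 50625;  ∫_0^5 -108*x^3 dx = -16875;  ∫_0^5 54*x^2 dx = 2250;
    ∫_0^5 -12*x dx = -150;  ∫_0^5 1 dx = 5.
  Sum: 50625 − 16875 + 2250 − 150 + 5 = 35855.
Adding: ||u||_{H^1}^2 = 2606125/42 + 35855 = 4112035/42.


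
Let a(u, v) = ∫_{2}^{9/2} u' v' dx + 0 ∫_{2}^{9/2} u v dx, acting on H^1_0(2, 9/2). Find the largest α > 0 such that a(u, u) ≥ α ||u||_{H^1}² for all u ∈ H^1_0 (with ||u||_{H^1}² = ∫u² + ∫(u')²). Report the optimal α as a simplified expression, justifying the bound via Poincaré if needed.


α = 4*π^2/(25 + 4*π^2)

Coercivity of a(·,·) on H^1_0(2, 9/2) means a(u, u) ≥ α ||u||_{H^1}² for every u ∈ H^1_0.
The interval has length L = 5/2, and Poincaré/coercivity depend only on L. Here a(u, u) = ∫(u')² + (0)·∫u².
Here c = 0, so a(u,u) = ∫(u')² alone. The condition a(u,u) ≥ α||u||_{H^1}² reads (1−α)∫(u')² ≥ (α−c)∫u². Any admissible α is ≤ 1 (rapidly oscillating u have ∫u²/∫(u')² → 0), and α = 1 would force 0 ≥ (1−c)∫u², impossible since c < 1; so 1−α > 0. By the sharp Poincaré inequality on H^1_0 of an interval of length L, ∫(u')² ≥ (π/L)²∫u² with equality for the first sine mode sin(π(x−x₀)/L) (x₀ the left endpoint), so the inequality holds for all u iff (1−α)(π/L)² ≥ α − c, i.e. α ≤ ((π/L)² + c)/((π/L)² + 1) = (1 + c(L/π)²)/(1 + (L/π)²). (Direct route, valid since c ≤ 0: Poincaré gives c∫u² ≥ c(L/π)²∫(u')², so a(u,u) ≥ (1 + c(L/π)²)∫(u')², while ||u||_{H^1}² ≤ (1 + (L/π)²)∫(u')²; dividing yields the same α.) With (π/L)² = 4*π^2/25 and c = 0, the largest admissible constant is α = ((π/L)² + c)/((π/L)² + 1).
Simplifying, α = 4*π^2/(25 + 4*π^2).


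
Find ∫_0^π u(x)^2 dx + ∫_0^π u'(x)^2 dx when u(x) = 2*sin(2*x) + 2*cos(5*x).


||u||_{H^1(0,π)}^2 = -832/21 + 62*π

u'(x) = -10*sin(5*x) + 4*cos(2*x).
Expand u² and (u')² and integrate term by term on (0, π), using: for integers n ≥ 1, ∫_0^π sin²(nx) dx = ∫_0^π cos²(nx) dx = π/2; for n ≠ n', ∫_0^π sin(nx)sin(n'x) dx = ∫_0^π cos(nx)cos(n'x) dx = 0; and by product-to-sum, ∫_0^π sin(nx)cos(n'x) dx = ½∫_0^π [sin((n+n')x) + sin((n−n')x)] dx, which is 0 when n+n' is even and 2n/(n²−n'²) when n+n' is odd (it need not vanish on (0, π)).
  u² squared terms: (2)²·∫cos(5x)² dx = 4·π/2 = 2*π;  (2)²·∫sin(2x)² dx = 4·π/2 = 2*π.
  u² cross terms: 2·(2)·(2)·∫cos(5x)·sin(2x) dx = 8·(-4/21) = -32/21.
  So ∫_0^π u² dx = 2*π + 2*π − 32/21 = -32/21 + 4*π.
  (u')² squared terms: (-10)²·∫sin(5x)² dx = 100·π/2 = 50*π;  (4)²·∫cos(2x)² dx = 16·π/2 = 8*π.
  (u')² cross terms: 2·(-10)·(4)·∫sin(5x)·cos(2x) dx = -80·(10/21) = -800/21.
  So ∫_0^π (u')² dx = 50*π + 8*π − 800/21 = -800/21 + 58*π.
||u||_{H^1}^2 = (-32/21 + 4*π) + (-800/21 + 58*π) = -832/21 + 62*π.


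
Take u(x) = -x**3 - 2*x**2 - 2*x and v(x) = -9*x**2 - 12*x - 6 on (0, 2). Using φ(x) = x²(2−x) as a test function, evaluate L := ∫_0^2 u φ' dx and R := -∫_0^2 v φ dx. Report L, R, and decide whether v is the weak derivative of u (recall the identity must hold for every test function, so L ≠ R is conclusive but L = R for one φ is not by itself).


LHS = 232/15, RHS = 232/5. No, v is not the weak derivative of u.

u(x) = -x**3 - 2*x**2 - 2*x, classical derivative u'(x) = -3*x**2 - 4*x - 2.
φ(x) = x²(2−x), so φ'(x) = x*(4 - 3*x).
Note φ(0) = φ(2) = 0, so the boundary term u·φ vanishes.
LHS = ∫_0^2 u(x) φ'(x) dx = ∫_0^2 (3*x^5 + 2*x^4 - 2*x^3 - 8*x^2) dx. Term by term:
  ∫_0^2 3*x^5 dx = 32;  ∫_0^2 2*x^4 dx = 64/5;  ∫_0^2 -2*x^3 dx = -8;
  ∫_0^2 -8*x^2 dx = -64/3.
Sum: 32 + 64/5 − 8 − 64/3 = 232/15.
So LHS = 232/15.
∫_0^2 v(x) φ(x) dx = ∫_0^2 (9*x^5 - 6*x^4 - 18*x^3 - 12*x^2) dx. Term by term:
  ∫_0^2 9*x^5 dx = 96;  ∫_0^2 -6*x^4 dx = -192/5;  ∫_0^2 -18*x^3 dx = -72;
  ∫_0^2 -12*x^2 dx = -32.
Sum: 96 − 192/5 − 72 − 32 = -232/5.
So RHS = -∫_0^2 v(x) φ(x) dx = 232/5.
LHS − RHS = -464/15 ≠ 0, so the identity fails.
(For a valid weak derivative the identity must hold for EVERY test function, in particular this one. The failure shows v is NOT the weak derivative of u.)
Correct weak derivative would be u'(x) = -3*x**2 - 4*x - 2.


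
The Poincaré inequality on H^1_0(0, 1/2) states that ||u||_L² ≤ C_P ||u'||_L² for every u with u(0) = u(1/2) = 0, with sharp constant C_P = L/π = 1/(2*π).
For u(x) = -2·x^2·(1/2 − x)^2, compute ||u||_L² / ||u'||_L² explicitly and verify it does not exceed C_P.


||u||_L² / ||u'||_L² = sqrt(3)/12 < C_P = 1/(2*π).

u(x) = -2·x^2·(1/2 − x)^2, so u'(x) = x*(-8*x^2 + 6*x - 1).
u(x) = -2·x^2·(1/2 − x)^2 vanishes at x = 0 and x = 1/2, so u ∈ H^1_0(0, 1/2). Differentiate via the product rule and integrate the resulting polynomials term by term.
  ∫_0^1/2 u² dx = ∫_0^1/2 (4*x^8 - 8*x^7 + 6*x^6 - 2*x^5 + x^4/4) dx. Term by term:
    ∫_0^1/2 4*x^8 dx = 1/1152;  ∫_0^1/2 -8*x^7 dx = -1/256;  ∫_0^1/2 6*x^6 dx = 3/448;
    ∫_0^1/2 -2*x^5 dx = -1/192;  ∫_0^1/2 x^4/4 dx = 1/640.
  Sum: 1/1152 − 1/256 + 3/448 − 1/192 + 1/640 = 1/80640.
  ∫_0^1/2 (u')² dx = ∫_0^1/2 (64*x^6 - 96*x^5 + 52*x^4 - 12*x^3 + x^2) dx. Term by term:
    ∫_0^1/2 64*x^6 dx = 1/14;  ∫_0^1/2 -96*x^5 dx = -1/4;  ∫_0^1/2 52*x^4 dx = 13/40;
    ∫_0^1/2 -12*x^3 dx = -3/16;  ∫_0^1/2 x^2 dx = 1/24.
  Sum: 1/14 − 1/4 + 13/40 − 3/16 + 1/24 = 1/1680.
∫_0^1/2 u² dx = 1/80640, so ||u||_L² = sqrt(35)/1680.
∫_0^1/2 (u')² dx = 1/1680, so ||u'||_L² = sqrt(105)/420.
Ratio ||u||_L² / ||u'||_L² = sqrt(3)/12.
Sharp Poincaré constant on H^1_0(0, 1/2) is C_P = L/π = 1/(2*π), achieved by sin(2*π·x).
A polynomial bump cannot attain the sharp Poincaré constant (only the first sine eigenfunction does), so the ratio is strictly less than C_P, consistent with ||u||_L² ≤ C_P ||u'||_L².


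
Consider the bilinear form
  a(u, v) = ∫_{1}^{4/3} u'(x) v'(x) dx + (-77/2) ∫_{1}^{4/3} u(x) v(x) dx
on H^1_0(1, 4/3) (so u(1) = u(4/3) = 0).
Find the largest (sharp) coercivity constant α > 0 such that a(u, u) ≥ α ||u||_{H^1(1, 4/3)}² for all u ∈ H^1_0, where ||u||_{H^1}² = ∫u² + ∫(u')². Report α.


α = (-77 + 18*π^2)/(2*(1 + 9*π^2))

Coercivity of a(·,·) on H^1_0(1, 4/3) means a(u, u) ≥ α ||u||_{H^1}² for every u ∈ H^1_0.
The interval has length L = 1/3, and Poincaré/coercivity depend only on L. Here a(u, u) = ∫(u')² + (-77/2)·∫u².
Here c = -77/2 < 0 with |c| < (π/L)² = 9*π^2, so coercivity still holds. The condition a(u,u) ≥ α||u||_{H^1}² reads (1−α)∫(u')² ≥ (α−c)∫u². Any admissible α is ≤ 1 (rapidly oscillating u have ∫u²/∫(u')² → 0), and α = 1 would force 0 ≥ (1−c)∫u², impossible since c < 1; so 1−α > 0. By the sharp Poincaré inequality on H^1_0 of an interval of length L, ∫(u')² ≥ (π/L)²∫u² with equality for the first sine mode sin(π(x−x₀)/L) (x₀ the left endpoint), so the inequality holds for all u iff (1−α)(π/L)² ≥ α − c, i.e. α ≤ ((π/L)² + c)/((π/L)² + 1) = (1 + c(L/π)²)/(1 + (L/π)²). (Direct route, valid since c ≤ 0: Poincaré gives c∫u² ≥ c(L/π)²∫(u')², so a(u,u) ≥ (1 + c(L/π)²)∫(u')², while ||u||_{H^1}² ≤ (1 + (L/π)²)∫(u')²; dividing yields the same α.) With (π/L)² = 9*π^2 and c = -77/2, the largest admissible constant is α = ((π/L)² + c)/((π/L)² + 1).
Simplifying, α = (-77 + 18*π^2)/(2*(1 + 9*π^2)).


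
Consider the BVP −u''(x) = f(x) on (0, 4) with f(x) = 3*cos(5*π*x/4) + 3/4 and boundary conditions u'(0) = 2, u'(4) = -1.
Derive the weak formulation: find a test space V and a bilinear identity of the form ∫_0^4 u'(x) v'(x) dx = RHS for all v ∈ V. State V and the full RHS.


V = H^1(0, 4) (v unrestricted at boundary; u is determined up to an additive constant); weak form: ∫_0^4 u'v' dx = ∫_0^4 (3*cos(5*π*x/4) + 3/4) v dx − v(4) − 2·v(0) for all v ∈ V.

Multiply both sides by a test function v and integrate from 0 to 4:
  ∫_0^4 −u''(x) v(x) dx = ∫_0^4 f(x) v(x) dx.
Integrate the LHS by parts once:
  ∫_0^4 −u'' v dx = −[u'(x) v(x)]_0^4 + ∫_0^4 u'(x) v'(x) dx.
Thus ∫_0^4 u'(x) v'(x) dx = ∫_0^4 f(x) v(x) dx + [u'(x) v(x)]_0^4.
Choose V so that boundary terms are either known or forced to vanish.
u has inhomogeneous Neumann u'(0) = 2, u'(4) = -1. [u' v]_0^4 = (-1)·v(4) − (2)·v(0) = − v(4) − 2·v(0). Take V = H^1(0, 4); boundary term becomes part of RHS.
Weak formulation: find u (satisfying any essential BC) such that ∫_0^4 u'(x) v'(x) dx = ∫_0^4 f v dx − v(4) − 2·v(0) for all v ∈ V (Neumann data are natural BCs: they enter the RHS as boundary terms).
Substituting f(x) = 3*cos(5*π*x/4) + 3/4, the right-hand side is ∫_0^4 (3*cos(5*π*x/4) + 3/4) v dx − v(4) − 2·v(0).
Compatibility check (pure Neumann): taking v ≡ 1 ∈ V gives 0 = ∫_0^4 f dx + (-1) − (2), i.e. ∫_0^4 f dx must equal u'(0) − u'(4) = 3. Indeed ∫_0^4 (3*cos(5*π*x/4) + 3/4) dx = 3, so the data are compatible. The solution is then unique only up to an additive constant (fix it e.g. by requiring ∫_0^4 u dx = 0).


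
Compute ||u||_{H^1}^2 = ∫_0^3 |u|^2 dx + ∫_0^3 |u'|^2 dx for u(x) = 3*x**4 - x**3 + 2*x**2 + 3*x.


||u||_{H^1}^2 = 8845947/140

The H^1 norm (squared) on an interval (0, L) is
  ||u||_{H^1}^2 = ∫_0^L u(x)^2 dx + ∫_0^L u'(x)^2 dx.
Compute u'(x) = 12*x**3 - 3*x**2 + 4*x + 3.
Then u(x)^2 = 9*x**8 - 6*x**7 + 13*x**6 + 14*x**5 - 2*x**4 + 12*x**3 + 9*x**2 and u'(x)^2 = 144*x**6 - 72*x**5 + 105*x**4 + 48*x**3 - 2*x**2 + 24*x + 9.
Integrate each monomial from 0 to 3 using ∫_0^3 c·x^n dx = c·3^(n+1)/(n+1):
  ∫_0^3 u(x)^2 dx = ∫_0^3 (9*x^8 - 6*x^7 + 13*x^6 + 14*x^5 - 2*x^4 + 12*x^3 + 9*x^2) dx. Term by term:
    ∫_0^3 9*x^8 dx = 19683;  ∫_0^3 -6*x^7 dx = -19683/4;  ∫_0^3 13*x^6 dx = 28431/7;
    ∫_0^3 14*x^5 dx = 1701;  ∫_0^3 -2*x^4 dx = -486/5;  ∫_0^3 12*x^3 dx = 243;
    ∫_0^3 9*x^2 dx = 81.
  Sum: 19683 − 19683/4 + 28431/7 + 1701 − 486/5 + 243 + 81 = 2905227/140.
  ∫_0^3 u'(x)^2 dx = ∫_0^3 (144*x^6 - 72*x^5 + 105*x^4 + 48*x^3 - 2*x^2 + 24*x + 9) dx. Term by term:
    ∫_0^3 144*x^6 dx = 314928/7;  ∫_0^3 -72*x^5 dx = -8748;  ∫_0^3 105*x^4 dx = 5103;
    ∫_0^3 48*x^3 dx = 972;  ∫_0^3 -2*x^2 dx = -18;  ∫_0^3 24*x dx = 108;
    ∫_0^3 9 dx = 27.
  Sum: 314928/7 − 8748 + 5103 + 972 − 18 + 108 + 27 = 297036/7.
Adding: ||u||_{H^1}^2 = 2905227/140 + 297036/7 = 8845947/140.


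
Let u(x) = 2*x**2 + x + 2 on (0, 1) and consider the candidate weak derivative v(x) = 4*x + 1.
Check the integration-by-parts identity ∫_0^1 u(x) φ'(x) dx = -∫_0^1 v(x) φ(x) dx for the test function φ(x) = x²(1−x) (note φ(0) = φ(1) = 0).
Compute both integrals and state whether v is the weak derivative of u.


LHS = -17/60, RHS = -17/60. Yes, v = u' weakly.

u(x) = 2*x**2 + x + 2, classical derivative u'(x) = 4*x + 1.
φ(x) = x²(1−x), so φ'(x) = x*(2 - 3*x).
Note φ(0) = φ(1) = 0, so the boundary term u·φ vanishes.
LHS = ∫_0^1 u(x) φ'(x) dx = ∫_0^1 (-6*x^4 + x^3 - 4*x^2 + 4*x) dx. Term by term:
  ∫_0^1 -6*x^4 dx = -6/5;  ∫_0^1 x^3 dx = 1/4;  ∫_0^1 -4*x^2 dx = -4/3;
  ∫_0^1 4*x dx = 2.
Sum: -6/5 + 1/4 − 4/3 + 2 = -17/60.
So LHS = -17/60.
∫_0^1 v(x) φ(x) dx = ∫_0^1 (-4*x^4 + 3*x^3 + x^2) dx. Term by term:
  ∫_0^1 -4*x^4 dx = -4/5;  ∫_0^1 3*x^3 dx = 3/4;  ∫_0^1 x^2 dx = 1/3.
Sum: -4/5 + 3/4 + 1/3 = 17/60.
So RHS = -∫_0^1 v(x) φ(x) dx = -17/60.
LHS = RHS, so the identity holds for this test φ.
Moreover u is smooth here and v(x) = u'(x) = 4*x + 1 pointwise, so the identity holds for every test function. Hence v is the weak derivative of u.


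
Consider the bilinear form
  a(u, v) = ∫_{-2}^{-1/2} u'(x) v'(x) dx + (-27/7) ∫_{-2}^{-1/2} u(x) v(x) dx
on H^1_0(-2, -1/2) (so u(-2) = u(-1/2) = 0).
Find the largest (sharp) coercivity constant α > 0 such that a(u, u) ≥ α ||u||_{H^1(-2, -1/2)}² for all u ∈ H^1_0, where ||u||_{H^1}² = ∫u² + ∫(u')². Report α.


α = (-243 + 28*π^2)/(7*(9 + 4*π^2))

Coercivity of a(·,·) on H^1_0(-2, -1/2) means a(u, u) ≥ α ||u||_{H^1}² for every u ∈ H^1_0.
The interval has length L = 3/2, and Poincaré/coercivity depend only on L. Here a(u, u) = ∫(u')² + (-27/7)·∫u².
Here c = -27/7 < 0 with |c| < (π/L)² = 4*π^2/9, so coercivity still holds. The condition a(u,u) ≥ α||u||_{H^1}² reads (1−α)∫(u')² ≥ (α−c)∫u². Any admissible α is ≤ 1 (rapidly oscillating u have ∫u²/∫(u')² → 0), and α = 1 would force 0 ≥ (1−c)∫u², impossible since c < 1; so 1−α > 0. By the sharp Poincaré inequality on H^1_0 of an interval of length L, ∫(u')² ≥ (π/L)²∫u² with equality for the first sine mode sin(π(x−x₀)/L) (x₀ the left endpoint), so the inequality holds for all u iff (1−α)(π/L)² ≥ α − c, i.e. α ≤ ((π/L)² + c)/((π/L)² + 1) = (1 + c(L/π)²)/(1 + (L/π)²). (Direct route, valid since c ≤ 0: Poincaré gives c∫u² ≥ c(L/π)²∫(u')², so a(u,u) ≥ (1 + c(L/π)²)∫(u')², while ||u||_{H^1}² ≤ (1 + (L/π)²)∫(u')²; dividing yields the same α.) With (π/L)² = 4*π^2/9 and c = -27/7, the largest admissible constant is α = ((π/L)² + c)/((π/L)² + 1).
Simplifying, α = (-243 + 28*π^2)/(7*(9 + 4*π^2)).


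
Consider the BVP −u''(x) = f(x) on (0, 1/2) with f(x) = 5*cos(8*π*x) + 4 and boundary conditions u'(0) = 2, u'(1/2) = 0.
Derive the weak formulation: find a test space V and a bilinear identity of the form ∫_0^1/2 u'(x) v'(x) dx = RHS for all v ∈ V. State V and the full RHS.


V = H^1(0, 1/2) (v unrestricted at boundary; u is determined up to an additive constant); weak form: ∫_0^1/2 u'v' dx = ∫_0^1/2 (5*cos(8*π*x) + 4) v dx − 2·v(0) for all v ∈ V.

Multiply both sides by a test function v and integrate from 0 to 1/2:
  ∫_0^1/2 −u''(x) v(x) dx = ∫_0^1/2 f(x) v(x) dx.
Integrate the LHS by parts once:
  ∫_0^1/2 −u'' v dx = −[u'(x) v(x)]_0^1/2 + ∫_0^1/2 u'(x) v'(x) dx.
Thus ∫_0^1/2 u'(x) v'(x) dx = ∫_0^1/2 f(x) v(x) dx + [u'(x) v(x)]_0^1/2.
Choose V so that boundary terms are either known or forced to vanish.
u has inhomogeneous Neumann u'(0) = 2, u'(1/2) = 0. [u' v]_0^1/2 = (0)·v(1/2) − (2)·v(0) = − 2·v(0). Take V = H^1(0, 1/2); boundary term becomes part of RHS.
Weak formulation: find u (satisfying any essential BC) such that ∫_0^1/2 u'(x) v'(x) dx = ∫_0^1/2 f v dx − 2·v(0) for all v ∈ V (Neumann data are natural BCs: they enter the RHS as boundary terms).
Substituting f(x) = 5*cos(8*π*x) + 4, the right-hand side is ∫_0^1/2 (5*cos(8*π*x) + 4) v dx − 2·v(0).
Compatibility check (pure Neumann): taking v ≡ 1 ∈ V gives 0 = ∫_0^1/2 f dx + (0) − (2), i.e. ∫_0^1/2 f dx must equal u'(0) − u'(1/2) = 2. Indeed ∫_0^1/2 (5*cos(8*π*x) + 4) dx = 2, so the data are compatible. The solution is then unique only up to an additive constant (fix it e.g. by requiring ∫_0^1/2 u dx = 0).
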